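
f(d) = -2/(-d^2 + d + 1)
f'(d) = -2*(2*d - 1)/(-d^2 + d + 1)^2 = 2*(1 - 2*d)/(-d^2 + d + 1)^2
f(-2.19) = 0.33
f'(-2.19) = 0.30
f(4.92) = 0.11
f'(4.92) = -0.05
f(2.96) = 0.42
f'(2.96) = -0.43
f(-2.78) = 0.21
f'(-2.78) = 0.15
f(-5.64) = 0.05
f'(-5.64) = 0.02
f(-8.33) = 0.03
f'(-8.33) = 0.01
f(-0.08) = -2.19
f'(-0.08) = 2.78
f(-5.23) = 0.06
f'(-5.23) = 0.02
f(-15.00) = 0.01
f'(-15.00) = 0.00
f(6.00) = 0.07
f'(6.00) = -0.03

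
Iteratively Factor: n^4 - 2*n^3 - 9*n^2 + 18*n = (n)*(n^3 - 2*n^2 - 9*n + 18) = n*(n + 3)*(n^2 - 5*n + 6) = n*(n - 2)*(n + 3)*(n - 3)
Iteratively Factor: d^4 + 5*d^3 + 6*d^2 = (d + 3)*(d^3 + 2*d^2) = d*(d + 3)*(d^2 + 2*d) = d*(d + 2)*(d + 3)*(d)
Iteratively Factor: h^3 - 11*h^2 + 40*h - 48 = (h - 4)*(h^2 - 7*h + 12) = (h - 4)*(h - 3)*(h - 4)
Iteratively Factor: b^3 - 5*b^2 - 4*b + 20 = (b - 5)*(b^2 - 4) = (b - 5)*(b + 2)*(b - 2)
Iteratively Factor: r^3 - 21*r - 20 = (r - 5)*(r^2 + 5*r + 4) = (r - 5)*(r + 1)*(r + 4)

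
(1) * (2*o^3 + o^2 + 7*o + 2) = 2*o^3 + o^2 + 7*o + 2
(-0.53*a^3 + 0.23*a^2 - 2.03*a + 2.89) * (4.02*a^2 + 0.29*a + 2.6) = -2.1306*a^5 + 0.7709*a^4 - 9.4719*a^3 + 11.6271*a^2 - 4.4399*a + 7.514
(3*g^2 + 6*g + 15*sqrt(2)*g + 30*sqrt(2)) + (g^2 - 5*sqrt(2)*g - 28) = 4*g^2 + 6*g + 10*sqrt(2)*g - 28 + 30*sqrt(2)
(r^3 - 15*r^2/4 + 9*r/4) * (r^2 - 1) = r^5 - 15*r^4/4 + 5*r^3/4 + 15*r^2/4 - 9*r/4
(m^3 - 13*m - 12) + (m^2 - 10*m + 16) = m^3 + m^2 - 23*m + 4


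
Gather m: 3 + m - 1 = m + 2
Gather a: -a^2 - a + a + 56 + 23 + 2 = 81 - a^2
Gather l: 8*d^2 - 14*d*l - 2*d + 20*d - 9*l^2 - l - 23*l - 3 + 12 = 8*d^2 + 18*d - 9*l^2 + l*(-14*d - 24) + 9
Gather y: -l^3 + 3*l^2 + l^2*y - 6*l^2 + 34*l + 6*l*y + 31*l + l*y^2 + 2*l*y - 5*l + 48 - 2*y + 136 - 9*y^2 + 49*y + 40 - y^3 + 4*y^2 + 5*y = -l^3 - 3*l^2 + 60*l - y^3 + y^2*(l - 5) + y*(l^2 + 8*l + 52) + 224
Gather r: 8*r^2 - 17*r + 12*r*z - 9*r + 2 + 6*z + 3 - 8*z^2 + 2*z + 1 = 8*r^2 + r*(12*z - 26) - 8*z^2 + 8*z + 6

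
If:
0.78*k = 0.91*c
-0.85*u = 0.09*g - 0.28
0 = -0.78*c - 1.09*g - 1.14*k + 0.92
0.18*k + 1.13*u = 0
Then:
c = -0.61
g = 2.03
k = -0.72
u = 0.11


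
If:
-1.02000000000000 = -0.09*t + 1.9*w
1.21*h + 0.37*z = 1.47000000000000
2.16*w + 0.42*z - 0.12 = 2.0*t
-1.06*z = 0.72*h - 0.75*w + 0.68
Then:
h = 1.94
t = -1.20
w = -0.59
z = -2.38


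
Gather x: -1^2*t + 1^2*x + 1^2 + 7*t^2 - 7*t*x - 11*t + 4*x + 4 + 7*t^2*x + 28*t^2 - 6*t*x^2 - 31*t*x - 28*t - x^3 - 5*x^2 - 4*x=35*t^2 - 40*t - x^3 + x^2*(-6*t - 5) + x*(7*t^2 - 38*t + 1) + 5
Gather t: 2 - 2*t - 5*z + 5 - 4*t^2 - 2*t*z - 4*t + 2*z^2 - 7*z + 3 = -4*t^2 + t*(-2*z - 6) + 2*z^2 - 12*z + 10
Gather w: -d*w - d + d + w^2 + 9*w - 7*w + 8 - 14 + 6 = w^2 + w*(2 - d)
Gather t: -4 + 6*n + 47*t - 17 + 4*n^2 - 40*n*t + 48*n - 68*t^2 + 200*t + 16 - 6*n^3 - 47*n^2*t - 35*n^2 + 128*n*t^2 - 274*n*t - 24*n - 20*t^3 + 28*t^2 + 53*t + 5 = -6*n^3 - 31*n^2 + 30*n - 20*t^3 + t^2*(128*n - 40) + t*(-47*n^2 - 314*n + 300)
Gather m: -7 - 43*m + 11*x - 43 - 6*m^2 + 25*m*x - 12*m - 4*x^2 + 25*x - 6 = -6*m^2 + m*(25*x - 55) - 4*x^2 + 36*x - 56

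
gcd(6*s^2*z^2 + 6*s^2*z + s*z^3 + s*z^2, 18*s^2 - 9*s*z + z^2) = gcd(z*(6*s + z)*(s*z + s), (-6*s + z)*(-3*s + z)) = 1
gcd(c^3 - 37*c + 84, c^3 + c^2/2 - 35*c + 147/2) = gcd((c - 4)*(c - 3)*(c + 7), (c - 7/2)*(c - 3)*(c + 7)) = c^2 + 4*c - 21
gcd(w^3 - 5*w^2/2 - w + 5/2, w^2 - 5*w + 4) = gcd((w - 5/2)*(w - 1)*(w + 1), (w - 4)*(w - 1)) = w - 1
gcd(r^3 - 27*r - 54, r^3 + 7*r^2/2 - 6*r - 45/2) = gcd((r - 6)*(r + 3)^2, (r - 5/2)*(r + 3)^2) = r^2 + 6*r + 9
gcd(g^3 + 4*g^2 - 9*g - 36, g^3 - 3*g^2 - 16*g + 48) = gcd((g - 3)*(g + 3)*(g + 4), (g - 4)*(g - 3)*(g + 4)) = g^2 + g - 12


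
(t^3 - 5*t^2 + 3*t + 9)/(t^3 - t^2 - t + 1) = (t^2 - 6*t + 9)/(t^2 - 2*t + 1)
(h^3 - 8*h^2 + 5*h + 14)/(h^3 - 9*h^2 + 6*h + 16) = (h - 7)/(h - 8)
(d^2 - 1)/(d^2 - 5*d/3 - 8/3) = 3*(d - 1)/(3*d - 8)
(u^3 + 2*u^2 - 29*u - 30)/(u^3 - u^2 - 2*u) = (u^2 + u - 30)/(u*(u - 2))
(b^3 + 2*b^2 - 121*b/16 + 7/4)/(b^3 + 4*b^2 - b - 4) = (b^2 - 2*b + 7/16)/(b^2 - 1)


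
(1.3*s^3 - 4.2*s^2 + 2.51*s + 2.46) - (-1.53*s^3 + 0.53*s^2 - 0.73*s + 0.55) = 2.83*s^3 - 4.73*s^2 + 3.24*s + 1.91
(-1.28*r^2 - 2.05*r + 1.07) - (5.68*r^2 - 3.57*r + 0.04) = -6.96*r^2 + 1.52*r + 1.03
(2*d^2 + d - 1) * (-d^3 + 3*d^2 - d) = -2*d^5 + 5*d^4 + 2*d^3 - 4*d^2 + d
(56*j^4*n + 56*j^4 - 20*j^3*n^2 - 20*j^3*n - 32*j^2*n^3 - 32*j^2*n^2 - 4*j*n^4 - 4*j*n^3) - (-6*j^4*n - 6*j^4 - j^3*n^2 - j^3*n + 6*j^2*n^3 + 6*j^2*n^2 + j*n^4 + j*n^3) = 62*j^4*n + 62*j^4 - 19*j^3*n^2 - 19*j^3*n - 38*j^2*n^3 - 38*j^2*n^2 - 5*j*n^4 - 5*j*n^3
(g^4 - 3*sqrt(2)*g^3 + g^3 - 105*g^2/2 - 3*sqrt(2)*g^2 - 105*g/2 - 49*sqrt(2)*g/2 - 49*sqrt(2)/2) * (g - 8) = g^5 - 7*g^4 - 3*sqrt(2)*g^4 - 121*g^3/2 + 21*sqrt(2)*g^3 - sqrt(2)*g^2/2 + 735*g^2/2 + 343*sqrt(2)*g/2 + 420*g + 196*sqrt(2)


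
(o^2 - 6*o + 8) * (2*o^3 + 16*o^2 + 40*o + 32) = 2*o^5 + 4*o^4 - 40*o^3 - 80*o^2 + 128*o + 256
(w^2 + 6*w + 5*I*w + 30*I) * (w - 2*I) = w^3 + 6*w^2 + 3*I*w^2 + 10*w + 18*I*w + 60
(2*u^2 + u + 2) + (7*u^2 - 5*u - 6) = 9*u^2 - 4*u - 4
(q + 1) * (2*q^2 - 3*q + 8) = 2*q^3 - q^2 + 5*q + 8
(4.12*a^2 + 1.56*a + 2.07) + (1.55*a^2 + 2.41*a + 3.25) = 5.67*a^2 + 3.97*a + 5.32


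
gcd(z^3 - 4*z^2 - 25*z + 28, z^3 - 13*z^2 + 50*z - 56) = z - 7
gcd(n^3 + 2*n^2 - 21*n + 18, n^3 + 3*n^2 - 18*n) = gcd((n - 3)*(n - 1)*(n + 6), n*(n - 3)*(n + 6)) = n^2 + 3*n - 18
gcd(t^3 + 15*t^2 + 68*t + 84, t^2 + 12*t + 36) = t + 6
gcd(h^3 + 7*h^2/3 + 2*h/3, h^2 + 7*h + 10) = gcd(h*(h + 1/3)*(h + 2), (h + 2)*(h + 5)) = h + 2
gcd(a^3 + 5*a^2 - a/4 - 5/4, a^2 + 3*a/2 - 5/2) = 1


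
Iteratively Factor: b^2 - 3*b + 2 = (b - 1)*(b - 2)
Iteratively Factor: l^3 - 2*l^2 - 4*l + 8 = (l + 2)*(l^2 - 4*l + 4) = (l - 2)*(l + 2)*(l - 2)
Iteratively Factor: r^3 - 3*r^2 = (r)*(r^2 - 3*r) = r*(r - 3)*(r)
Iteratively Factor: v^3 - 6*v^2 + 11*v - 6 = (v - 1)*(v^2 - 5*v + 6) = (v - 2)*(v - 1)*(v - 3)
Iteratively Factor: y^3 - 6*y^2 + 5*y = (y - 5)*(y^2 - y) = y*(y - 5)*(y - 1)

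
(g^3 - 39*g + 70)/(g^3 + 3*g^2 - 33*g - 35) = (g - 2)/(g + 1)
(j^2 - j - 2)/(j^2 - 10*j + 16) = (j + 1)/(j - 8)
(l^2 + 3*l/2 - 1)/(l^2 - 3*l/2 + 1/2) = (l + 2)/(l - 1)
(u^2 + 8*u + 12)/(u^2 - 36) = (u + 2)/(u - 6)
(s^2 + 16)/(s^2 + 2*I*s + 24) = (s + 4*I)/(s + 6*I)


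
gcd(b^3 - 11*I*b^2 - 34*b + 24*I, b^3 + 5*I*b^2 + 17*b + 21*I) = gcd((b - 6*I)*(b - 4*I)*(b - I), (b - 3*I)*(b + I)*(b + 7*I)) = 1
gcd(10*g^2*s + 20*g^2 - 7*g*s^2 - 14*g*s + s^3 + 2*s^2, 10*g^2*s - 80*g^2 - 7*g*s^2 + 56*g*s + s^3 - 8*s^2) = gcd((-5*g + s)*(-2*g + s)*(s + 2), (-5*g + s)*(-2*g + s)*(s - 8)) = 10*g^2 - 7*g*s + s^2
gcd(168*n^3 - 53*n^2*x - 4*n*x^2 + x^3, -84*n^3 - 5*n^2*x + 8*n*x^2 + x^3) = -21*n^2 + 4*n*x + x^2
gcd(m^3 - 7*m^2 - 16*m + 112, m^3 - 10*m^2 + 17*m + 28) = m^2 - 11*m + 28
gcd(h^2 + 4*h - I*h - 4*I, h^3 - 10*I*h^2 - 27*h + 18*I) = h - I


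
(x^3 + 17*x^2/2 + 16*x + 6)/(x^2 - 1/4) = 2*(x^2 + 8*x + 12)/(2*x - 1)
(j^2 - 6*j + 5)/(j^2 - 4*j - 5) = (j - 1)/(j + 1)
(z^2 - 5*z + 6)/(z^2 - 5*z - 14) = (-z^2 + 5*z - 6)/(-z^2 + 5*z + 14)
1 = 1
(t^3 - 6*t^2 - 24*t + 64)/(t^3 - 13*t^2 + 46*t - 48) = (t + 4)/(t - 3)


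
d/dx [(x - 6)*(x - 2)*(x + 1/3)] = 3*x^2 - 46*x/3 + 28/3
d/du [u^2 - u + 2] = 2*u - 1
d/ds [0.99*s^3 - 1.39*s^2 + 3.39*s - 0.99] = 2.97*s^2 - 2.78*s + 3.39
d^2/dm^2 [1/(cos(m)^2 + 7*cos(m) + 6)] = (-4*sin(m)^4 + 27*sin(m)^2 + 273*cos(m)/4 - 21*cos(3*m)/4 + 63)/((cos(m) + 1)^3*(cos(m) + 6)^3)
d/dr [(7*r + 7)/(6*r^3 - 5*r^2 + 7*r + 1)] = 7*(-12*r^3 - 13*r^2 + 10*r - 6)/(36*r^6 - 60*r^5 + 109*r^4 - 58*r^3 + 39*r^2 + 14*r + 1)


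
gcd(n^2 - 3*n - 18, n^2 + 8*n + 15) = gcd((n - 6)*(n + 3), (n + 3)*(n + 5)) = n + 3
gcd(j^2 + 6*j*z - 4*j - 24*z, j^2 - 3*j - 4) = j - 4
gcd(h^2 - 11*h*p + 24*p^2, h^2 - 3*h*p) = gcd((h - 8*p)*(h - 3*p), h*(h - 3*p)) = -h + 3*p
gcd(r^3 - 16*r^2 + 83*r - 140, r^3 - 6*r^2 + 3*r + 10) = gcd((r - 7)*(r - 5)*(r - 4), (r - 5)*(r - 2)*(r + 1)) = r - 5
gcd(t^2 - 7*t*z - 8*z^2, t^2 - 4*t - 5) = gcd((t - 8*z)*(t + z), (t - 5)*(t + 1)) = 1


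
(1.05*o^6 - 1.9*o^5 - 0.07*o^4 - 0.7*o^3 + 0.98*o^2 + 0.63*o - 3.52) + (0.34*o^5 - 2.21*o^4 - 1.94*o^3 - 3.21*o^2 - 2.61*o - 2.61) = 1.05*o^6 - 1.56*o^5 - 2.28*o^4 - 2.64*o^3 - 2.23*o^2 - 1.98*o - 6.13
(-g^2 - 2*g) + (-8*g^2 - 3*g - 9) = -9*g^2 - 5*g - 9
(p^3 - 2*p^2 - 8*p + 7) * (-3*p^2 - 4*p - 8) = -3*p^5 + 2*p^4 + 24*p^3 + 27*p^2 + 36*p - 56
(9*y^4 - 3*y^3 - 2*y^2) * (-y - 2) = -9*y^5 - 15*y^4 + 8*y^3 + 4*y^2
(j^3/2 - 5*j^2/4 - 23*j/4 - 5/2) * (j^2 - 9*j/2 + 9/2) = j^5/2 - 7*j^4/2 + 17*j^3/8 + 71*j^2/4 - 117*j/8 - 45/4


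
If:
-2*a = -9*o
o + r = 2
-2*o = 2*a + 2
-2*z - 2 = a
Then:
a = -9/11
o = -2/11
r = 24/11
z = -13/22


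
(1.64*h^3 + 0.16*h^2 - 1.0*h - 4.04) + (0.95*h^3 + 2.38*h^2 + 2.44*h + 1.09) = 2.59*h^3 + 2.54*h^2 + 1.44*h - 2.95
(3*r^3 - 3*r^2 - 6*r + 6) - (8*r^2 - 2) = 3*r^3 - 11*r^2 - 6*r + 8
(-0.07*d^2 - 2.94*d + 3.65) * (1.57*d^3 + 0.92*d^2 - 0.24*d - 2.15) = -0.1099*d^5 - 4.6802*d^4 + 3.0425*d^3 + 4.2141*d^2 + 5.445*d - 7.8475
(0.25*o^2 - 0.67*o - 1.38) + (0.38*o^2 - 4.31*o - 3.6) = 0.63*o^2 - 4.98*o - 4.98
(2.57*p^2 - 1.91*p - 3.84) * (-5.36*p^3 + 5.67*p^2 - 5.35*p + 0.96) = -13.7752*p^5 + 24.8095*p^4 - 3.9968*p^3 - 9.0871*p^2 + 18.7104*p - 3.6864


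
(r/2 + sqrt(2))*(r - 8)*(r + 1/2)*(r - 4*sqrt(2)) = r^4/2 - 15*r^3/4 - sqrt(2)*r^3 - 10*r^2 + 15*sqrt(2)*r^2/2 + 4*sqrt(2)*r + 60*r + 32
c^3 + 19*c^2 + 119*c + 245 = (c + 5)*(c + 7)^2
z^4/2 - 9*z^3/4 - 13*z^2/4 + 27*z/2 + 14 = (z/2 + 1/2)*(z - 4)*(z - 7/2)*(z + 2)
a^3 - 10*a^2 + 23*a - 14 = (a - 7)*(a - 2)*(a - 1)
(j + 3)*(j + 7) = j^2 + 10*j + 21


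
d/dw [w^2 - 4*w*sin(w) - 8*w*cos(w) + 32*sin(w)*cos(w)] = 8*w*sin(w) - 4*w*cos(w) + 2*w - 4*sin(w) - 8*cos(w) + 32*cos(2*w)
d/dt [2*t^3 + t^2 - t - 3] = 6*t^2 + 2*t - 1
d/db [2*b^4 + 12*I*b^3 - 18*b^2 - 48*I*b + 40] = 8*b^3 + 36*I*b^2 - 36*b - 48*I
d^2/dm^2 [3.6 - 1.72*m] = 0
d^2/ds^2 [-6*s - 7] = 0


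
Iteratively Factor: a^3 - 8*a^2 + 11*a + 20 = (a - 5)*(a^2 - 3*a - 4) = (a - 5)*(a - 4)*(a + 1)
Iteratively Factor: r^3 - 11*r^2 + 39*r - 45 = (r - 3)*(r^2 - 8*r + 15) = (r - 5)*(r - 3)*(r - 3)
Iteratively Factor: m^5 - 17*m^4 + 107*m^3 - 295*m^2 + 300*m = (m)*(m^4 - 17*m^3 + 107*m^2 - 295*m + 300) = m*(m - 3)*(m^3 - 14*m^2 + 65*m - 100) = m*(m - 4)*(m - 3)*(m^2 - 10*m + 25) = m*(m - 5)*(m - 4)*(m - 3)*(m - 5)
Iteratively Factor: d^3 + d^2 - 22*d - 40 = (d + 4)*(d^2 - 3*d - 10) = (d - 5)*(d + 4)*(d + 2)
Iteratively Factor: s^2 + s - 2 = (s + 2)*(s - 1)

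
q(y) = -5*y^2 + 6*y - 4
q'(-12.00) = 126.00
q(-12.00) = -796.00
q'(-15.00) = 156.00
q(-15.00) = -1219.00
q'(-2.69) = 32.90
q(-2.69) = -56.32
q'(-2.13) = 27.30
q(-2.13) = -39.46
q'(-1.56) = 21.60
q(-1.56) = -25.53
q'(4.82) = -42.20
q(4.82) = -91.24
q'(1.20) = -6.00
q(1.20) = -4.00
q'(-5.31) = 59.10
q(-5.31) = -176.84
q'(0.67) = -0.70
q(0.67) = -2.22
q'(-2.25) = 28.50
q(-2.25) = -42.81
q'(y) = 6 - 10*y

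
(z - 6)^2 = z^2 - 12*z + 36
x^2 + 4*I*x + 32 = (x - 4*I)*(x + 8*I)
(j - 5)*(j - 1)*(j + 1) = j^3 - 5*j^2 - j + 5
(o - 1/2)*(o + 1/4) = o^2 - o/4 - 1/8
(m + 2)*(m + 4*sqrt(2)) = m^2 + 2*m + 4*sqrt(2)*m + 8*sqrt(2)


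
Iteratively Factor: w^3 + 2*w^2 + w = (w + 1)*(w^2 + w) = (w + 1)^2*(w)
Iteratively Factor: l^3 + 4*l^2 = (l + 4)*(l^2) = l*(l + 4)*(l)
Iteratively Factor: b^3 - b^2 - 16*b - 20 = (b + 2)*(b^2 - 3*b - 10) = (b + 2)^2*(b - 5)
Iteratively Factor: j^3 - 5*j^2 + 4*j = (j)*(j^2 - 5*j + 4) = j*(j - 1)*(j - 4)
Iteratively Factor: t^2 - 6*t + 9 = (t - 3)*(t - 3)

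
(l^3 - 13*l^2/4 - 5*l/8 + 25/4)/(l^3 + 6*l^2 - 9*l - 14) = (8*l^2 - 10*l - 25)/(8*(l^2 + 8*l + 7))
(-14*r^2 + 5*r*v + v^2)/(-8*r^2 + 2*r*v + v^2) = (7*r + v)/(4*r + v)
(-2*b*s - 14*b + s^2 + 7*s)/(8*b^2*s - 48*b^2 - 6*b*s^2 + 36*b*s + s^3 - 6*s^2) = (s + 7)/(-4*b*s + 24*b + s^2 - 6*s)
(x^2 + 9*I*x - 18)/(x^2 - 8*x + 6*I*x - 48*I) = (x + 3*I)/(x - 8)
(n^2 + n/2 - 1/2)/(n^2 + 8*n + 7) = (n - 1/2)/(n + 7)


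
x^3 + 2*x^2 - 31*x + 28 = (x - 4)*(x - 1)*(x + 7)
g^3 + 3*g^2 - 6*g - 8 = (g - 2)*(g + 1)*(g + 4)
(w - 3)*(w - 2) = w^2 - 5*w + 6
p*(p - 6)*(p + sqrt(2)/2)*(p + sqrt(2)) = p^4 - 6*p^3 + 3*sqrt(2)*p^3/2 - 9*sqrt(2)*p^2 + p^2 - 6*p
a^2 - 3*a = a*(a - 3)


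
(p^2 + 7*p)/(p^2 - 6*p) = (p + 7)/(p - 6)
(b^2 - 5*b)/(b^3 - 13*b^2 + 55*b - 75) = b/(b^2 - 8*b + 15)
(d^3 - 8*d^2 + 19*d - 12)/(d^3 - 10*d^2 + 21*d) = (d^2 - 5*d + 4)/(d*(d - 7))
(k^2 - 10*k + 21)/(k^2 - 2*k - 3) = (k - 7)/(k + 1)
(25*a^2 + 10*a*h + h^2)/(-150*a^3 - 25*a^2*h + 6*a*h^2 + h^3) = (-5*a - h)/(30*a^2 - a*h - h^2)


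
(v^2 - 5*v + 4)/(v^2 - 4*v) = (v - 1)/v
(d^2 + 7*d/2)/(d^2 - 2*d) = (d + 7/2)/(d - 2)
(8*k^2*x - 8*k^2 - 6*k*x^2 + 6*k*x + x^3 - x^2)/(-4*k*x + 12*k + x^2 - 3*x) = (-2*k*x + 2*k + x^2 - x)/(x - 3)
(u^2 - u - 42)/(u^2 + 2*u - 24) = (u - 7)/(u - 4)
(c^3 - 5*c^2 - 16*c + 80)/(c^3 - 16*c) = (c - 5)/c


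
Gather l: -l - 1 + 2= 1 - l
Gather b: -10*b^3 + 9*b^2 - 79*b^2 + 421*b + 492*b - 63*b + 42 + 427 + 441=-10*b^3 - 70*b^2 + 850*b + 910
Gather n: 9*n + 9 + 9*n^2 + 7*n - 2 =9*n^2 + 16*n + 7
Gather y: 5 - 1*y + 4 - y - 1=8 - 2*y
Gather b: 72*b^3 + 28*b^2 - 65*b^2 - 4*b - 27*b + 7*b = 72*b^3 - 37*b^2 - 24*b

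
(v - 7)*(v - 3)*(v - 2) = v^3 - 12*v^2 + 41*v - 42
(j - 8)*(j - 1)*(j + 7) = j^3 - 2*j^2 - 55*j + 56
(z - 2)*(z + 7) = z^2 + 5*z - 14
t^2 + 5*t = t*(t + 5)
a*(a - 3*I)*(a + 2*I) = a^3 - I*a^2 + 6*a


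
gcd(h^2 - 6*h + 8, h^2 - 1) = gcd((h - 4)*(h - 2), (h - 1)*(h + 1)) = 1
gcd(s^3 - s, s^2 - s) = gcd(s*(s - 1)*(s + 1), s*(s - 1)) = s^2 - s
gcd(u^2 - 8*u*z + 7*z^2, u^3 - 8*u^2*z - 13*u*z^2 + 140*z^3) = -u + 7*z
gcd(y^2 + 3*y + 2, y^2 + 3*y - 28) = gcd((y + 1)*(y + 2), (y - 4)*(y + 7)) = 1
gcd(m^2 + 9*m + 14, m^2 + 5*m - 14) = m + 7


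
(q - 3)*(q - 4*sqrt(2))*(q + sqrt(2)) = q^3 - 3*sqrt(2)*q^2 - 3*q^2 - 8*q + 9*sqrt(2)*q + 24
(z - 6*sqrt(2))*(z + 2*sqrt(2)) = z^2 - 4*sqrt(2)*z - 24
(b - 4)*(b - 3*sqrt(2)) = b^2 - 3*sqrt(2)*b - 4*b + 12*sqrt(2)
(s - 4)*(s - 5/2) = s^2 - 13*s/2 + 10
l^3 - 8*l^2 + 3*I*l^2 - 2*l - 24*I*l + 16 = (l - 8)*(l + I)*(l + 2*I)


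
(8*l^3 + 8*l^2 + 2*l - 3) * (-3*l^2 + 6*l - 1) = -24*l^5 + 24*l^4 + 34*l^3 + 13*l^2 - 20*l + 3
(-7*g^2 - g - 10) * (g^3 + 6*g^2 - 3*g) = -7*g^5 - 43*g^4 + 5*g^3 - 57*g^2 + 30*g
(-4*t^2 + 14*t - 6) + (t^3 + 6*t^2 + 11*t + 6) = t^3 + 2*t^2 + 25*t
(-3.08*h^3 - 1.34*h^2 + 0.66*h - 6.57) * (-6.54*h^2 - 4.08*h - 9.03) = 20.1432*h^5 + 21.33*h^4 + 28.9632*h^3 + 52.3752*h^2 + 20.8458*h + 59.3271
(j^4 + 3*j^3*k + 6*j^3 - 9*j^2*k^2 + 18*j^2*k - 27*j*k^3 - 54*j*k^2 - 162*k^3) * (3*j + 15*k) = 3*j^5 + 24*j^4*k + 18*j^4 + 18*j^3*k^2 + 144*j^3*k - 216*j^2*k^3 + 108*j^2*k^2 - 405*j*k^4 - 1296*j*k^3 - 2430*k^4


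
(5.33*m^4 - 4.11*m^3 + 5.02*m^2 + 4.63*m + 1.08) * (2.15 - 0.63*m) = -3.3579*m^5 + 14.0488*m^4 - 11.9991*m^3 + 7.8761*m^2 + 9.2741*m + 2.322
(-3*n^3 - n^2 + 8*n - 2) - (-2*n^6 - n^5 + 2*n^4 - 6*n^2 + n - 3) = 2*n^6 + n^5 - 2*n^4 - 3*n^3 + 5*n^2 + 7*n + 1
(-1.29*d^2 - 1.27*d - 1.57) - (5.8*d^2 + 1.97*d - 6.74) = -7.09*d^2 - 3.24*d + 5.17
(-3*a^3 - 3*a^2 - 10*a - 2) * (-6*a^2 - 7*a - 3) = 18*a^5 + 39*a^4 + 90*a^3 + 91*a^2 + 44*a + 6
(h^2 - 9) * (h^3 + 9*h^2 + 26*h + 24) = h^5 + 9*h^4 + 17*h^3 - 57*h^2 - 234*h - 216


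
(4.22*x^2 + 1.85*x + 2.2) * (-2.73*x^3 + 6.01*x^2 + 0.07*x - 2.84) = -11.5206*x^5 + 20.3117*x^4 + 5.4079*x^3 + 1.3667*x^2 - 5.1*x - 6.248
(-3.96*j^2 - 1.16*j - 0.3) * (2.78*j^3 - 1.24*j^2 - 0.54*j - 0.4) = -11.0088*j^5 + 1.6856*j^4 + 2.7428*j^3 + 2.5824*j^2 + 0.626*j + 0.12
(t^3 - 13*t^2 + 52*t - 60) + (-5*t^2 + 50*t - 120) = t^3 - 18*t^2 + 102*t - 180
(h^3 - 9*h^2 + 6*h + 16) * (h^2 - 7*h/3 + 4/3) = h^5 - 34*h^4/3 + 85*h^3/3 - 10*h^2 - 88*h/3 + 64/3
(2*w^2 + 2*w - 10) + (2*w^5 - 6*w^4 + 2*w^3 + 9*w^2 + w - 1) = 2*w^5 - 6*w^4 + 2*w^3 + 11*w^2 + 3*w - 11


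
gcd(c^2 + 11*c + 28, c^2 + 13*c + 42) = c + 7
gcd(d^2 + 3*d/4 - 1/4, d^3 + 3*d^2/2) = 1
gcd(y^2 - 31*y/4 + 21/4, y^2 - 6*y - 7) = y - 7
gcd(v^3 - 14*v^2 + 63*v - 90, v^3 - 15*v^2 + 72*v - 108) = v^2 - 9*v + 18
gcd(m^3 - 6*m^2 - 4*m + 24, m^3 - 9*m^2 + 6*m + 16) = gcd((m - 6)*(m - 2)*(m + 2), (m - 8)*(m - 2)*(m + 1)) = m - 2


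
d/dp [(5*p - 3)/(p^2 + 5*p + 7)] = (-5*p^2 + 6*p + 50)/(p^4 + 10*p^3 + 39*p^2 + 70*p + 49)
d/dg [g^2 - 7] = 2*g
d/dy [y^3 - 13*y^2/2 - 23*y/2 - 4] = 3*y^2 - 13*y - 23/2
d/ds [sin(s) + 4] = cos(s)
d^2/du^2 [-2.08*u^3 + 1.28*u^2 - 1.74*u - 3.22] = 2.56 - 12.48*u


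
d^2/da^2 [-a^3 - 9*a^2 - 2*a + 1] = -6*a - 18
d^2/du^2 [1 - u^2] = -2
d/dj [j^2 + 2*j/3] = 2*j + 2/3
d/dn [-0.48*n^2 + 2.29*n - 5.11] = 2.29 - 0.96*n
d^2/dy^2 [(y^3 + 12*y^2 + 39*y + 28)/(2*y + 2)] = 1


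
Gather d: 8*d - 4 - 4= 8*d - 8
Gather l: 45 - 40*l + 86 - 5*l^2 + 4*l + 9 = -5*l^2 - 36*l + 140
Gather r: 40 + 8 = 48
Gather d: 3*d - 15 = 3*d - 15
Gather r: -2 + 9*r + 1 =9*r - 1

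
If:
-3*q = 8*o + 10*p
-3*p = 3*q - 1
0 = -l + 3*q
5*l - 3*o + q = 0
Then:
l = -30/107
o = -160/321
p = 137/321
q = -10/107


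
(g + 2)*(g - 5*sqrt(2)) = g^2 - 5*sqrt(2)*g + 2*g - 10*sqrt(2)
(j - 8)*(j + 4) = j^2 - 4*j - 32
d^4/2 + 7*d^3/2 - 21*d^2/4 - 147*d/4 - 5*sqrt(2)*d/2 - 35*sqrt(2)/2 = (d/2 + sqrt(2))*(d + 7)*(d - 5*sqrt(2)/2)*(d + sqrt(2)/2)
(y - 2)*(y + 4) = y^2 + 2*y - 8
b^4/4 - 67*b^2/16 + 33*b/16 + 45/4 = (b/4 + 1)*(b - 3)*(b - 5/2)*(b + 3/2)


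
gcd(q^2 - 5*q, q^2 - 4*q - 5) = q - 5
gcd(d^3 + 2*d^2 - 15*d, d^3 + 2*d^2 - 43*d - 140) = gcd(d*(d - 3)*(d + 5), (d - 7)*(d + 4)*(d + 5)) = d + 5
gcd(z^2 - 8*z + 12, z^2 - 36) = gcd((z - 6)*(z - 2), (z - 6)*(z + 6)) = z - 6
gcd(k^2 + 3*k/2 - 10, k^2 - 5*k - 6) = 1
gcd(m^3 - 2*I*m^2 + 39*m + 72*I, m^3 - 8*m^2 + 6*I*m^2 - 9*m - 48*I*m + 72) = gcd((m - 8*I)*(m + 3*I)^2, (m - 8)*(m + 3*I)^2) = m^2 + 6*I*m - 9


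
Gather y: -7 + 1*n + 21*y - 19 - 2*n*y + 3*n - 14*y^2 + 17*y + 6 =4*n - 14*y^2 + y*(38 - 2*n) - 20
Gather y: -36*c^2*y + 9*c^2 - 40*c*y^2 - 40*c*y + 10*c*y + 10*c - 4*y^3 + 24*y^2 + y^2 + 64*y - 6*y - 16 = 9*c^2 + 10*c - 4*y^3 + y^2*(25 - 40*c) + y*(-36*c^2 - 30*c + 58) - 16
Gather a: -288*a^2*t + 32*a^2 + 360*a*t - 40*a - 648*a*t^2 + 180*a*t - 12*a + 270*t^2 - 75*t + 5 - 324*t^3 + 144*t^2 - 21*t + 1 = a^2*(32 - 288*t) + a*(-648*t^2 + 540*t - 52) - 324*t^3 + 414*t^2 - 96*t + 6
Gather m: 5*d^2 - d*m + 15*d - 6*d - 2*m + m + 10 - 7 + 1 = 5*d^2 + 9*d + m*(-d - 1) + 4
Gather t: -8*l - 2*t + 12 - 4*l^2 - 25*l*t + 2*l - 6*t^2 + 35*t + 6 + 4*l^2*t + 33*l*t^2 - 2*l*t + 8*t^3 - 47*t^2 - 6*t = -4*l^2 - 6*l + 8*t^3 + t^2*(33*l - 53) + t*(4*l^2 - 27*l + 27) + 18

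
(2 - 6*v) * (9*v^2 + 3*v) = -54*v^3 + 6*v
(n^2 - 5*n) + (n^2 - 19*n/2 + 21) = 2*n^2 - 29*n/2 + 21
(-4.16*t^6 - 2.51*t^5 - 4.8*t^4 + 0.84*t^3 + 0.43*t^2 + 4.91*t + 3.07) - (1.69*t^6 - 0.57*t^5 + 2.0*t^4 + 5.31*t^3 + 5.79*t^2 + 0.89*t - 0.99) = -5.85*t^6 - 1.94*t^5 - 6.8*t^4 - 4.47*t^3 - 5.36*t^2 + 4.02*t + 4.06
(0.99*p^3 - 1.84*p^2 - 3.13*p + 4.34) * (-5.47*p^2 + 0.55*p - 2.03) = -5.4153*p^5 + 10.6093*p^4 + 14.0994*p^3 - 21.7261*p^2 + 8.7409*p - 8.8102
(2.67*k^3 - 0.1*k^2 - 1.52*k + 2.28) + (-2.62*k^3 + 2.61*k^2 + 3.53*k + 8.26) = 0.0499999999999998*k^3 + 2.51*k^2 + 2.01*k + 10.54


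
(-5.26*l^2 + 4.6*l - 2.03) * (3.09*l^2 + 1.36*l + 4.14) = -16.2534*l^4 + 7.0604*l^3 - 21.7931*l^2 + 16.2832*l - 8.4042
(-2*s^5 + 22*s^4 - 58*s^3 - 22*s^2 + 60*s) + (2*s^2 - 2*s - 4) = -2*s^5 + 22*s^4 - 58*s^3 - 20*s^2 + 58*s - 4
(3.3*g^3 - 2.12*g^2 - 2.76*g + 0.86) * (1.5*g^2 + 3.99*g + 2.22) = 4.95*g^5 + 9.987*g^4 - 5.2728*g^3 - 14.4288*g^2 - 2.6958*g + 1.9092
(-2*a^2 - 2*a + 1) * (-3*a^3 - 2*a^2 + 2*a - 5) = 6*a^5 + 10*a^4 - 3*a^3 + 4*a^2 + 12*a - 5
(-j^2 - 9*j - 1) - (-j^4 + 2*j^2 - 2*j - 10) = j^4 - 3*j^2 - 7*j + 9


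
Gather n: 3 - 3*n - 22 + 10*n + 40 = 7*n + 21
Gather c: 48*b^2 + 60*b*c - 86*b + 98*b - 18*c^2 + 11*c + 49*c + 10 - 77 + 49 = 48*b^2 + 12*b - 18*c^2 + c*(60*b + 60) - 18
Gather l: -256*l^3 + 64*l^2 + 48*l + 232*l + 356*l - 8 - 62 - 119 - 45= -256*l^3 + 64*l^2 + 636*l - 234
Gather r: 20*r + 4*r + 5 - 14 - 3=24*r - 12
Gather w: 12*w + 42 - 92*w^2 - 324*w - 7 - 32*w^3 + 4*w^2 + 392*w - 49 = -32*w^3 - 88*w^2 + 80*w - 14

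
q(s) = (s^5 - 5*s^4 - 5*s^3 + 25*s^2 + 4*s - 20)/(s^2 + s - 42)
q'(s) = (-2*s - 1)*(s^5 - 5*s^4 - 5*s^3 + 25*s^2 + 4*s - 20)/(s^2 + s - 42)^2 + (5*s^4 - 20*s^3 - 15*s^2 + 50*s + 4)/(s^2 + s - 42)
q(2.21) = 0.27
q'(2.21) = 1.63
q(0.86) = 0.09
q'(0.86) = -0.64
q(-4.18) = 70.97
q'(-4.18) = -105.98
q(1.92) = -0.07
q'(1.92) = 0.78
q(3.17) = 3.48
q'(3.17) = 5.07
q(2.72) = 1.56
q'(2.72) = 3.44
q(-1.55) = -0.36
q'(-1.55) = 0.17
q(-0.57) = 0.33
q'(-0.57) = 0.59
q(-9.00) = -2874.67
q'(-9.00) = -104.84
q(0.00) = 0.48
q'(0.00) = -0.08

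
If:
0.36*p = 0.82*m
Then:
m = 0.439024390243902*p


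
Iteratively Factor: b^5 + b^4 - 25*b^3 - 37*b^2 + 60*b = (b - 1)*(b^4 + 2*b^3 - 23*b^2 - 60*b) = (b - 1)*(b + 3)*(b^3 - b^2 - 20*b) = (b - 1)*(b + 3)*(b + 4)*(b^2 - 5*b) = b*(b - 1)*(b + 3)*(b + 4)*(b - 5)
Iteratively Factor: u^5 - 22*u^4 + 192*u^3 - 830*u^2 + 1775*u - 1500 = (u - 5)*(u^4 - 17*u^3 + 107*u^2 - 295*u + 300) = (u - 5)*(u - 4)*(u^3 - 13*u^2 + 55*u - 75) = (u - 5)^2*(u - 4)*(u^2 - 8*u + 15) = (u - 5)^2*(u - 4)*(u - 3)*(u - 5)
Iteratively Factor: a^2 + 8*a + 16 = (a + 4)*(a + 4)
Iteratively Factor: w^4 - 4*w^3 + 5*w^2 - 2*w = (w - 2)*(w^3 - 2*w^2 + w) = (w - 2)*(w - 1)*(w^2 - w) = (w - 2)*(w - 1)^2*(w)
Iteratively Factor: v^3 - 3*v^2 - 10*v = (v + 2)*(v^2 - 5*v) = v*(v + 2)*(v - 5)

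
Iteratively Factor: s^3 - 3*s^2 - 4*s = (s)*(s^2 - 3*s - 4) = s*(s + 1)*(s - 4)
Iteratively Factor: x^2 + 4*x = (x)*(x + 4)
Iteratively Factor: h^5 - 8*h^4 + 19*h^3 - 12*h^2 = (h)*(h^4 - 8*h^3 + 19*h^2 - 12*h) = h*(h - 1)*(h^3 - 7*h^2 + 12*h) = h*(h - 4)*(h - 1)*(h^2 - 3*h) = h*(h - 4)*(h - 3)*(h - 1)*(h)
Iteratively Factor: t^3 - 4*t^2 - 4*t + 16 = (t - 4)*(t^2 - 4) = (t - 4)*(t - 2)*(t + 2)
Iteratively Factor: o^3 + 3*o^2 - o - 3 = (o - 1)*(o^2 + 4*o + 3) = (o - 1)*(o + 3)*(o + 1)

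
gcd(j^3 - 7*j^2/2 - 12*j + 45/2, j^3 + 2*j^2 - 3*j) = j + 3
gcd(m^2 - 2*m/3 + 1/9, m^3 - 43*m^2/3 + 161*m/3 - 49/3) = m - 1/3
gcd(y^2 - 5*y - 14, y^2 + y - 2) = y + 2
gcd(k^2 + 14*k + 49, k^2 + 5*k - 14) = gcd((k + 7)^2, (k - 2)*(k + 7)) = k + 7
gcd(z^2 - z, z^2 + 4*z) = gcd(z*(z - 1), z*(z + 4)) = z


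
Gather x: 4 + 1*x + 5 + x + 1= 2*x + 10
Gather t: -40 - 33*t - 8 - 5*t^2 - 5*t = -5*t^2 - 38*t - 48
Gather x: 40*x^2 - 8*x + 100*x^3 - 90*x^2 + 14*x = 100*x^3 - 50*x^2 + 6*x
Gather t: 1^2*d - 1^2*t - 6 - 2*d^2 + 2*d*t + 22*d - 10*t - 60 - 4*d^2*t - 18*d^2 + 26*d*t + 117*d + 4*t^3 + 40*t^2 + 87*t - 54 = -20*d^2 + 140*d + 4*t^3 + 40*t^2 + t*(-4*d^2 + 28*d + 76) - 120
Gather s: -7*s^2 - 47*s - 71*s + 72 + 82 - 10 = -7*s^2 - 118*s + 144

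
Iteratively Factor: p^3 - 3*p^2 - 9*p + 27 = (p - 3)*(p^2 - 9) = (p - 3)^2*(p + 3)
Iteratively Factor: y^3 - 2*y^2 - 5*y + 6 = (y - 3)*(y^2 + y - 2) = (y - 3)*(y + 2)*(y - 1)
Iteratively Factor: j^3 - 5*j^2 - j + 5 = (j - 5)*(j^2 - 1) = (j - 5)*(j - 1)*(j + 1)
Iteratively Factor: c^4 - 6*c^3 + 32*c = (c - 4)*(c^3 - 2*c^2 - 8*c) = (c - 4)^2*(c^2 + 2*c) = (c - 4)^2*(c + 2)*(c)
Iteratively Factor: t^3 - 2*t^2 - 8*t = (t - 4)*(t^2 + 2*t) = (t - 4)*(t + 2)*(t)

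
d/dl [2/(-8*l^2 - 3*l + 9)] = 2*(16*l + 3)/(8*l^2 + 3*l - 9)^2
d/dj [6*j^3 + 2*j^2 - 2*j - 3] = 18*j^2 + 4*j - 2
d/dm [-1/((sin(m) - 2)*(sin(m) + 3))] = (sin(2*m) + cos(m))/((sin(m) - 2)^2*(sin(m) + 3)^2)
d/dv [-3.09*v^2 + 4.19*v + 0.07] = 4.19 - 6.18*v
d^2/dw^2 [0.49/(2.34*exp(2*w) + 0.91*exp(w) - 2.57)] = (-(4.5864*exp(w) + 0.4459)*(2.34*exp(2*w) + 0.91*exp(w) - 2.57) + 0.49*(4.68*exp(w) + 0.91)*(9.36*exp(w) + 1.82)*exp(w))*exp(w)/(2.34*exp(2*w) + 0.91*exp(w) - 2.57)^3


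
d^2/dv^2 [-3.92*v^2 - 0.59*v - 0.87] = -7.84000000000000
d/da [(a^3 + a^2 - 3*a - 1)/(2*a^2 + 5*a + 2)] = (2*a^4 + 10*a^3 + 17*a^2 + 8*a - 1)/(4*a^4 + 20*a^3 + 33*a^2 + 20*a + 4)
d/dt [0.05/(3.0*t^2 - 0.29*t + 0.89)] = (0.0145 - 0.3*t)/(3.0*t^2 - 0.29*t + 0.89)^2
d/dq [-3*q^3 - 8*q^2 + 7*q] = -9*q^2 - 16*q + 7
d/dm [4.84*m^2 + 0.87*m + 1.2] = 9.68*m + 0.87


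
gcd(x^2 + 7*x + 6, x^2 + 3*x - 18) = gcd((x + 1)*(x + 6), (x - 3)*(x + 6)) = x + 6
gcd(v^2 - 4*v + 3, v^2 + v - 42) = 1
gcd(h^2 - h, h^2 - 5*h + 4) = h - 1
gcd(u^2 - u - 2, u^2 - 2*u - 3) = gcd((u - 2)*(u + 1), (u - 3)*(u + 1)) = u + 1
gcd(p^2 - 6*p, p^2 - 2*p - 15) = 1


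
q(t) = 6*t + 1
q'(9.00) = 6.00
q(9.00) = 55.00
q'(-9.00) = 6.00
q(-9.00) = -53.00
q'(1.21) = 6.00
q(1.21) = 8.26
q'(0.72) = 6.00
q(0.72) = 5.32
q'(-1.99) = 6.00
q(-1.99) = -10.94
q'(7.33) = 6.00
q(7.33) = 44.98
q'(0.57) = 6.00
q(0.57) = 4.42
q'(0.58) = 6.00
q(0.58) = 4.48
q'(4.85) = 6.00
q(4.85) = 30.10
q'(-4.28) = 6.00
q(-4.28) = -24.68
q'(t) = 6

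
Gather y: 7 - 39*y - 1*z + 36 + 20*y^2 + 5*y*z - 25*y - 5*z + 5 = 20*y^2 + y*(5*z - 64) - 6*z + 48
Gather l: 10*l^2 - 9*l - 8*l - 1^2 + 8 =10*l^2 - 17*l + 7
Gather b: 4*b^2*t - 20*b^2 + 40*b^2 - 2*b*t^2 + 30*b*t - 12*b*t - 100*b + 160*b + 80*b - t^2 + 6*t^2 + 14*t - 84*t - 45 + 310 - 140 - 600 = b^2*(4*t + 20) + b*(-2*t^2 + 18*t + 140) + 5*t^2 - 70*t - 475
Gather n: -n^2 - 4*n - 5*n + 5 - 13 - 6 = -n^2 - 9*n - 14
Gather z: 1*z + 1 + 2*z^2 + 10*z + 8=2*z^2 + 11*z + 9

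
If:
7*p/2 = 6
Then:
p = 12/7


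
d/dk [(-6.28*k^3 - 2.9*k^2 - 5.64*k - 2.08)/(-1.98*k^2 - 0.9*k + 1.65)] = (12.4344*k^4 + 11.304*k^3 - 39.6432*k^2 - 17.8068*k - 11.178)/(3.9204*k^4 + 3.564*k^3 - 5.724*k^2 - 2.97*k + 2.7225)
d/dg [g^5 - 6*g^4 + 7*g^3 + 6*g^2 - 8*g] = 5*g^4 - 24*g^3 + 21*g^2 + 12*g - 8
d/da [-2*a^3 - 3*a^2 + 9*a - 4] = -6*a^2 - 6*a + 9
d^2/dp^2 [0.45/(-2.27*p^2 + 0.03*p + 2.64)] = (-4.63761*p^2 + 0.06129*p + 0.45*(4.54*p - 0.03)*(9.08*p - 0.06) + 5.39352)/(-2.27*p^2 + 0.03*p + 2.64)^3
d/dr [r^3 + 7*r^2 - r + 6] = 3*r^2 + 14*r - 1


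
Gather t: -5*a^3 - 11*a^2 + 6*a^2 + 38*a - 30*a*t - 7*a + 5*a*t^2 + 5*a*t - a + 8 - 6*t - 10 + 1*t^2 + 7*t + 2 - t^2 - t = -5*a^3 - 5*a^2 + 5*a*t^2 - 25*a*t + 30*a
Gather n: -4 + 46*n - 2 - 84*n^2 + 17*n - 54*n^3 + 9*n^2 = -54*n^3 - 75*n^2 + 63*n - 6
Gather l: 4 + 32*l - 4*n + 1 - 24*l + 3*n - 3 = 8*l - n + 2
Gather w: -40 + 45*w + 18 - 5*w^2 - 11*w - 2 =-5*w^2 + 34*w - 24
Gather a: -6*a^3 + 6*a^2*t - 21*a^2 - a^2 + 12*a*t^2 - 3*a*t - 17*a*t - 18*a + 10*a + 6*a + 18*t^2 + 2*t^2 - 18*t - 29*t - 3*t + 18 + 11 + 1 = -6*a^3 + a^2*(6*t - 22) + a*(12*t^2 - 20*t - 2) + 20*t^2 - 50*t + 30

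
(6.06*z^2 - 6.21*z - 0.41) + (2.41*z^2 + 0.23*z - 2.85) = 8.47*z^2 - 5.98*z - 3.26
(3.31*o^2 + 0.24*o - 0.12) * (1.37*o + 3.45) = 4.5347*o^3 + 11.7483*o^2 + 0.6636*o - 0.414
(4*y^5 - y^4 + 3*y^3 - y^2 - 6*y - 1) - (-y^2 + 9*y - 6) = 4*y^5 - y^4 + 3*y^3 - 15*y + 5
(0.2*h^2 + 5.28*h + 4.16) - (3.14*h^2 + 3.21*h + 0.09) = -2.94*h^2 + 2.07*h + 4.07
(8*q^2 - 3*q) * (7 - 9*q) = -72*q^3 + 83*q^2 - 21*q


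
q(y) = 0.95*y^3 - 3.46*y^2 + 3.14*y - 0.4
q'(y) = 2.85*y^2 - 6.92*y + 3.14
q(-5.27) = -252.09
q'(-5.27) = 118.76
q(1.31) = -0.09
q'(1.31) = -1.03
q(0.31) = 0.27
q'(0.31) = 1.27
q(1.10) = 0.13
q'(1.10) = -1.02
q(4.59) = 32.98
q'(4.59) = 31.42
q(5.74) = 83.29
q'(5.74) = 57.32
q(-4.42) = -163.91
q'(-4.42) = 89.41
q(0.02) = -0.34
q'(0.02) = 3.00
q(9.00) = 440.15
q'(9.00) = 171.71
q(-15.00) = -4032.25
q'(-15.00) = 748.19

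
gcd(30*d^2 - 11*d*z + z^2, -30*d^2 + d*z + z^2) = -5*d + z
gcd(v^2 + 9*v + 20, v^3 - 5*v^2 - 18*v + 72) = v + 4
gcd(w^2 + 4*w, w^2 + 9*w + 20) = w + 4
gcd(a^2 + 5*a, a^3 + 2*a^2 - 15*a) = a^2 + 5*a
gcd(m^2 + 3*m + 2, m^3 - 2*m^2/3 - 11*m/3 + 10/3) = m + 2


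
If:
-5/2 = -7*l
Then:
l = 5/14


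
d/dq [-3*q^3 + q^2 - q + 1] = -9*q^2 + 2*q - 1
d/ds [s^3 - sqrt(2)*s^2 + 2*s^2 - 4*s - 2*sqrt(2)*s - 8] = 3*s^2 - 2*sqrt(2)*s + 4*s - 4 - 2*sqrt(2)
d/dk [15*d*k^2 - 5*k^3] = 15*k*(2*d - k)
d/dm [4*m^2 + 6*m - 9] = 8*m + 6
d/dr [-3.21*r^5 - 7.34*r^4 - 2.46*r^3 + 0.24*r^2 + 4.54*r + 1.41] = -16.05*r^4 - 29.36*r^3 - 7.38*r^2 + 0.48*r + 4.54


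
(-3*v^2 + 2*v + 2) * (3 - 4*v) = 12*v^3 - 17*v^2 - 2*v + 6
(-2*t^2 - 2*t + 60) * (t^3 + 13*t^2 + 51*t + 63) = -2*t^5 - 28*t^4 - 68*t^3 + 552*t^2 + 2934*t + 3780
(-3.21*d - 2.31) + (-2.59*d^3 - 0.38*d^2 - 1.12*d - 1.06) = -2.59*d^3 - 0.38*d^2 - 4.33*d - 3.37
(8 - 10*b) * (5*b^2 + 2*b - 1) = -50*b^3 + 20*b^2 + 26*b - 8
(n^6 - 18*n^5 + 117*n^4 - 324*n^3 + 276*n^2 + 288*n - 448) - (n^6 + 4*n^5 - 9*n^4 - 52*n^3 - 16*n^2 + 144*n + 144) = -22*n^5 + 126*n^4 - 272*n^3 + 292*n^2 + 144*n - 592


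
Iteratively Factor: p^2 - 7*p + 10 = (p - 2)*(p - 5)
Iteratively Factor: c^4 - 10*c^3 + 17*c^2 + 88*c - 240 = (c - 4)*(c^3 - 6*c^2 - 7*c + 60) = (c - 5)*(c - 4)*(c^2 - c - 12) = (c - 5)*(c - 4)^2*(c + 3)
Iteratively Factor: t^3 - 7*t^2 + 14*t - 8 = (t - 2)*(t^2 - 5*t + 4) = (t - 2)*(t - 1)*(t - 4)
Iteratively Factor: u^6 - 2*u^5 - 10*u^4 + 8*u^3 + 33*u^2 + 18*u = (u + 1)*(u^5 - 3*u^4 - 7*u^3 + 15*u^2 + 18*u) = u*(u + 1)*(u^4 - 3*u^3 - 7*u^2 + 15*u + 18) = u*(u + 1)^2*(u^3 - 4*u^2 - 3*u + 18) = u*(u - 3)*(u + 1)^2*(u^2 - u - 6) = u*(u - 3)*(u + 1)^2*(u + 2)*(u - 3)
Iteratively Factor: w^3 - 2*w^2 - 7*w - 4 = (w + 1)*(w^2 - 3*w - 4) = (w - 4)*(w + 1)*(w + 1)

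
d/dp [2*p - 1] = 2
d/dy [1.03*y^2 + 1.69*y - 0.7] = 2.06*y + 1.69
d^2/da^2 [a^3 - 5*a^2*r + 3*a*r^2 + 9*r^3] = 6*a - 10*r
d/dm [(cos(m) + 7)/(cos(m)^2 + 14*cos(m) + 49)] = sin(m)/(cos(m) + 7)^2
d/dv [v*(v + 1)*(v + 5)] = 3*v^2 + 12*v + 5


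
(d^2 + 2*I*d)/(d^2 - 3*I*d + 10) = d/(d - 5*I)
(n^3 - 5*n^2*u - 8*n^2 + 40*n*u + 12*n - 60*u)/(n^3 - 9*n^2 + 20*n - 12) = (n - 5*u)/(n - 1)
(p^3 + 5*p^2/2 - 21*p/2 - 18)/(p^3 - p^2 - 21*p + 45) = (p^2 + 11*p/2 + 6)/(p^2 + 2*p - 15)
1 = 1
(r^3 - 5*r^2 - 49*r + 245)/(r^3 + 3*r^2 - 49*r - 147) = (r - 5)/(r + 3)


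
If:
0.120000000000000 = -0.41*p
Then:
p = -0.29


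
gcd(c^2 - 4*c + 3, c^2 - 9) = c - 3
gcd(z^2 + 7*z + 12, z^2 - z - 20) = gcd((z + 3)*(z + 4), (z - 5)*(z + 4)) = z + 4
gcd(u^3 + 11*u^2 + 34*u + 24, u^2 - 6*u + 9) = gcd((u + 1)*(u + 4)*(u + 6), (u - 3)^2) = 1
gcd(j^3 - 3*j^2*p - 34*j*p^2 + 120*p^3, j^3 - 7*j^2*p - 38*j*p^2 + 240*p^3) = -j^2 - j*p + 30*p^2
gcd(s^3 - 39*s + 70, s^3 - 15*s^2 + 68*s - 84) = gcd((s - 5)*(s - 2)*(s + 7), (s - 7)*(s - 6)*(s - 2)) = s - 2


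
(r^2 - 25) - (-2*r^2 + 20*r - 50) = 3*r^2 - 20*r + 25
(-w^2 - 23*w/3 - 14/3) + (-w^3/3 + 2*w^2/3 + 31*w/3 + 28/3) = -w^3/3 - w^2/3 + 8*w/3 + 14/3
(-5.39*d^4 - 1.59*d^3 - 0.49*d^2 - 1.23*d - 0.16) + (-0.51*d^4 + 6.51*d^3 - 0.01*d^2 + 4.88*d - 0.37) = -5.9*d^4 + 4.92*d^3 - 0.5*d^2 + 3.65*d - 0.53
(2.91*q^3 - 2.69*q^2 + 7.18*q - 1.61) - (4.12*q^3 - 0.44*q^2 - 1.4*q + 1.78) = -1.21*q^3 - 2.25*q^2 + 8.58*q - 3.39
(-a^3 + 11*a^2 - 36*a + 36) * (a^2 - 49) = -a^5 + 11*a^4 + 13*a^3 - 503*a^2 + 1764*a - 1764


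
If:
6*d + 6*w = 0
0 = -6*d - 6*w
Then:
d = -w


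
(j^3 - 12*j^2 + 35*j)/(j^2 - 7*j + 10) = j*(j - 7)/(j - 2)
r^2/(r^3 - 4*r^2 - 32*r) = r/(r^2 - 4*r - 32)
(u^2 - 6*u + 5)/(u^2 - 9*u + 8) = (u - 5)/(u - 8)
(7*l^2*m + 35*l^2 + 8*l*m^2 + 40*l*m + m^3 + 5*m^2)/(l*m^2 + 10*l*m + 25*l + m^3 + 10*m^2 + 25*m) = (7*l + m)/(m + 5)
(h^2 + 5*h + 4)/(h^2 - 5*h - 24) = (h^2 + 5*h + 4)/(h^2 - 5*h - 24)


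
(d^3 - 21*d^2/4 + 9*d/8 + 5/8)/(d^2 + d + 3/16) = 2*(2*d^2 - 11*d + 5)/(4*d + 3)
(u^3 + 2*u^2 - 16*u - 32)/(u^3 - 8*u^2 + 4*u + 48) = (u + 4)/(u - 6)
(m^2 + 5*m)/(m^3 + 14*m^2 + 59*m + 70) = m/(m^2 + 9*m + 14)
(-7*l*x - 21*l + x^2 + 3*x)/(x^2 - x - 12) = (-7*l + x)/(x - 4)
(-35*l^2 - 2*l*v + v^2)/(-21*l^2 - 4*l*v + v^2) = (5*l + v)/(3*l + v)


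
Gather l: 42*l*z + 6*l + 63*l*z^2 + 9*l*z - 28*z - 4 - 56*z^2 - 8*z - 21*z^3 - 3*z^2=l*(63*z^2 + 51*z + 6) - 21*z^3 - 59*z^2 - 36*z - 4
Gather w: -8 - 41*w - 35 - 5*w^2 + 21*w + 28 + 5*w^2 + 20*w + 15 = 0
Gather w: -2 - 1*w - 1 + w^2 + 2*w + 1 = w^2 + w - 2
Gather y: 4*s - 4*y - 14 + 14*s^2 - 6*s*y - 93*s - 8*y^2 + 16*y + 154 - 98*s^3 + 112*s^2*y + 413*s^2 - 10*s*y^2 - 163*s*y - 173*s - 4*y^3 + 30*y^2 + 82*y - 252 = -98*s^3 + 427*s^2 - 262*s - 4*y^3 + y^2*(22 - 10*s) + y*(112*s^2 - 169*s + 94) - 112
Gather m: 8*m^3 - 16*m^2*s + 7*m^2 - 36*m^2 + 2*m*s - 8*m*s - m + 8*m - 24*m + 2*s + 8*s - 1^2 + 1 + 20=8*m^3 + m^2*(-16*s - 29) + m*(-6*s - 17) + 10*s + 20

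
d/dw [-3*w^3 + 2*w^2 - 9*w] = -9*w^2 + 4*w - 9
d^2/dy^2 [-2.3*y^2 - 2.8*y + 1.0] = -4.60000000000000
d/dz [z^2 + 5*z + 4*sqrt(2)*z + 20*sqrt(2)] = 2*z + 5 + 4*sqrt(2)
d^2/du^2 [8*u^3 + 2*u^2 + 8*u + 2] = 48*u + 4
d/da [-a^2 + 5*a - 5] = 5 - 2*a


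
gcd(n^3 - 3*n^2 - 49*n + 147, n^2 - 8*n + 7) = n - 7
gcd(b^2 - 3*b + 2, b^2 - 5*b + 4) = b - 1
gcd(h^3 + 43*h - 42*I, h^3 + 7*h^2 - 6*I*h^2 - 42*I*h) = h - 6*I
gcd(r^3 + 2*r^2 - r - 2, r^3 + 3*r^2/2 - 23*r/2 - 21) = r + 2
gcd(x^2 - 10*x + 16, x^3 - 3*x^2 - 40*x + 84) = x - 2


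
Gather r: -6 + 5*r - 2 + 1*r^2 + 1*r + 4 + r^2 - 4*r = 2*r^2 + 2*r - 4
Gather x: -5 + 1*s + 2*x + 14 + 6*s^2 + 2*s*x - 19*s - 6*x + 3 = 6*s^2 - 18*s + x*(2*s - 4) + 12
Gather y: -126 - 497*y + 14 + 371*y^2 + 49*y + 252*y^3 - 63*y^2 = 252*y^3 + 308*y^2 - 448*y - 112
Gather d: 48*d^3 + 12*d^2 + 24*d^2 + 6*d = 48*d^3 + 36*d^2 + 6*d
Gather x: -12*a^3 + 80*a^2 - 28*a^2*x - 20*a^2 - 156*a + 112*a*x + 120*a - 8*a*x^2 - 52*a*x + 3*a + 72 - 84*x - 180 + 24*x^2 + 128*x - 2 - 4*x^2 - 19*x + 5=-12*a^3 + 60*a^2 - 33*a + x^2*(20 - 8*a) + x*(-28*a^2 + 60*a + 25) - 105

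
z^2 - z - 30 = (z - 6)*(z + 5)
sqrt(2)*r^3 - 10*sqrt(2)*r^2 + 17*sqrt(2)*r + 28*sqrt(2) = (r - 7)*(r - 4)*(sqrt(2)*r + sqrt(2))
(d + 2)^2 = d^2 + 4*d + 4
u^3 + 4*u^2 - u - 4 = (u - 1)*(u + 1)*(u + 4)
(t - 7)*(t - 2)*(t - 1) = t^3 - 10*t^2 + 23*t - 14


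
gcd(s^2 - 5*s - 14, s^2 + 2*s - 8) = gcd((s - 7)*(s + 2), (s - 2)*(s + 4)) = 1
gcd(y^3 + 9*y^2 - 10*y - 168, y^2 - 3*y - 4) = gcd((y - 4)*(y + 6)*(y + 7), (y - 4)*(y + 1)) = y - 4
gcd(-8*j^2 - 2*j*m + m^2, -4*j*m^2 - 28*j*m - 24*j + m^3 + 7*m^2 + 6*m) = 4*j - m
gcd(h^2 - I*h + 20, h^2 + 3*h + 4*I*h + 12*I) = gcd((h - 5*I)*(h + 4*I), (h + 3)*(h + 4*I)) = h + 4*I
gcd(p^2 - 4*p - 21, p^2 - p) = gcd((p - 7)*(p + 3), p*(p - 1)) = 1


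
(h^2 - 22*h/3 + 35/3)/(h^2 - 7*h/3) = (h - 5)/h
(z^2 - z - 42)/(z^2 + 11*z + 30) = (z - 7)/(z + 5)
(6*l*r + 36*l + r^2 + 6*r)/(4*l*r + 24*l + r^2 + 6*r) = (6*l + r)/(4*l + r)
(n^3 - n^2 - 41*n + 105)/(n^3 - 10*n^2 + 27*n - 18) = (n^2 + 2*n - 35)/(n^2 - 7*n + 6)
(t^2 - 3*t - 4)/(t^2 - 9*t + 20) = (t + 1)/(t - 5)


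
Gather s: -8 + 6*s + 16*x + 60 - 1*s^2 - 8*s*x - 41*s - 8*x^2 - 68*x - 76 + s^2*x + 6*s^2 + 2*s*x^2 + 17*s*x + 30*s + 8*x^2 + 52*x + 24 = s^2*(x + 5) + s*(2*x^2 + 9*x - 5)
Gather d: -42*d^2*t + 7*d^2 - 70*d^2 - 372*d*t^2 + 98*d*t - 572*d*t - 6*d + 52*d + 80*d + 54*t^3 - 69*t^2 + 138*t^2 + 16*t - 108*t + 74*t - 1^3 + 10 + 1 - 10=d^2*(-42*t - 63) + d*(-372*t^2 - 474*t + 126) + 54*t^3 + 69*t^2 - 18*t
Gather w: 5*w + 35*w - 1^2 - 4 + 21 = 40*w + 16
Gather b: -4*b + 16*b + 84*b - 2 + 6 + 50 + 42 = 96*b + 96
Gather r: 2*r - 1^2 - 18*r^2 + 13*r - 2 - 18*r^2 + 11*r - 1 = -36*r^2 + 26*r - 4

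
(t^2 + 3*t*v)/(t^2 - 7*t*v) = (t + 3*v)/(t - 7*v)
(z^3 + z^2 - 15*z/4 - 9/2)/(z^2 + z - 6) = (z^2 + 3*z + 9/4)/(z + 3)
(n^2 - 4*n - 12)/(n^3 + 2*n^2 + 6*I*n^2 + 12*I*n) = (n - 6)/(n*(n + 6*I))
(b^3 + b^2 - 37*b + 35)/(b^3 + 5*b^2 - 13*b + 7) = (b - 5)/(b - 1)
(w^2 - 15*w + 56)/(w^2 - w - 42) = (w - 8)/(w + 6)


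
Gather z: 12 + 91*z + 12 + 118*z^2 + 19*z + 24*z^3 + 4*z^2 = 24*z^3 + 122*z^2 + 110*z + 24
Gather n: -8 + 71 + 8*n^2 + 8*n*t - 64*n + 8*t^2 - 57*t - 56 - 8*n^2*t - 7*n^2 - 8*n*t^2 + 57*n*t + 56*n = n^2*(1 - 8*t) + n*(-8*t^2 + 65*t - 8) + 8*t^2 - 57*t + 7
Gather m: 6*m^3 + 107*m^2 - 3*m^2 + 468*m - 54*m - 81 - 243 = 6*m^3 + 104*m^2 + 414*m - 324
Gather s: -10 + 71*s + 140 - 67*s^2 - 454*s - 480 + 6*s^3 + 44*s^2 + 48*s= 6*s^3 - 23*s^2 - 335*s - 350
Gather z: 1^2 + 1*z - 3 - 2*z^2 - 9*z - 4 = -2*z^2 - 8*z - 6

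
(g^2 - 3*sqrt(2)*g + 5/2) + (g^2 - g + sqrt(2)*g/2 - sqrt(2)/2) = 2*g^2 - 5*sqrt(2)*g/2 - g - sqrt(2)/2 + 5/2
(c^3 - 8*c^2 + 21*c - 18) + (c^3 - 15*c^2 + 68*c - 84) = 2*c^3 - 23*c^2 + 89*c - 102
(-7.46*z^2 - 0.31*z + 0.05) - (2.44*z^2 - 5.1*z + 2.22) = -9.9*z^2 + 4.79*z - 2.17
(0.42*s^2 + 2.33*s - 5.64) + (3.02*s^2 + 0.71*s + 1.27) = 3.44*s^2 + 3.04*s - 4.37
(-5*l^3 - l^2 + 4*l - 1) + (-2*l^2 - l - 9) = -5*l^3 - 3*l^2 + 3*l - 10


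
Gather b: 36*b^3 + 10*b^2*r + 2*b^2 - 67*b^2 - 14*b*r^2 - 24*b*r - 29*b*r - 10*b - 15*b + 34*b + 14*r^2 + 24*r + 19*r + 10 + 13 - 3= 36*b^3 + b^2*(10*r - 65) + b*(-14*r^2 - 53*r + 9) + 14*r^2 + 43*r + 20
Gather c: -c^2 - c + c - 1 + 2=1 - c^2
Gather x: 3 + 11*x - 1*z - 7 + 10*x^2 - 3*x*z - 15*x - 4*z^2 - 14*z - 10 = 10*x^2 + x*(-3*z - 4) - 4*z^2 - 15*z - 14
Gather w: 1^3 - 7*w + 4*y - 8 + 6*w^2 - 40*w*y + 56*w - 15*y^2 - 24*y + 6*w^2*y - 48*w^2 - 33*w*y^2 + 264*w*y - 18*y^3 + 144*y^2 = w^2*(6*y - 42) + w*(-33*y^2 + 224*y + 49) - 18*y^3 + 129*y^2 - 20*y - 7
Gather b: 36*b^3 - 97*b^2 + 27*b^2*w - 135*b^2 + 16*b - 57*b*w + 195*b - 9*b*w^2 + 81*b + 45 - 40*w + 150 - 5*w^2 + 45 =36*b^3 + b^2*(27*w - 232) + b*(-9*w^2 - 57*w + 292) - 5*w^2 - 40*w + 240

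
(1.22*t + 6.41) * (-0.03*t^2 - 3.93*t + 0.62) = -0.0366*t^3 - 4.9869*t^2 - 24.4349*t + 3.9742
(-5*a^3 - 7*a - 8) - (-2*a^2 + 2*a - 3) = -5*a^3 + 2*a^2 - 9*a - 5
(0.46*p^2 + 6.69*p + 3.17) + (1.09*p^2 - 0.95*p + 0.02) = 1.55*p^2 + 5.74*p + 3.19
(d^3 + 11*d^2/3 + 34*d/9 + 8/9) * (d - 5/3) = d^4 + 2*d^3 - 7*d^2/3 - 146*d/27 - 40/27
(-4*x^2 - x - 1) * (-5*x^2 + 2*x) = 20*x^4 - 3*x^3 + 3*x^2 - 2*x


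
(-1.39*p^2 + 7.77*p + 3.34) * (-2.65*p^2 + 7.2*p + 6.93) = 3.6835*p^4 - 30.5985*p^3 + 37.4603*p^2 + 77.8941*p + 23.1462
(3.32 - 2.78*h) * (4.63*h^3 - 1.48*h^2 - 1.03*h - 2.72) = -12.8714*h^4 + 19.486*h^3 - 2.0502*h^2 + 4.142*h - 9.0304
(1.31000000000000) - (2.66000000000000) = -1.35000000000000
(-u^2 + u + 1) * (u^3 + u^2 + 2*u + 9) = -u^5 - 6*u^2 + 11*u + 9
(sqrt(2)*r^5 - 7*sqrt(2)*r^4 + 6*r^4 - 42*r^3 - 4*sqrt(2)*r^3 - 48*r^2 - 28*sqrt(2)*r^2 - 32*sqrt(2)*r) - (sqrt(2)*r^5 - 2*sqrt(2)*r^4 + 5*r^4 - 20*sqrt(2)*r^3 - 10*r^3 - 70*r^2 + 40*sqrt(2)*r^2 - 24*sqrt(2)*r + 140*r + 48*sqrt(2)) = -5*sqrt(2)*r^4 + r^4 - 32*r^3 + 16*sqrt(2)*r^3 - 68*sqrt(2)*r^2 + 22*r^2 - 140*r - 8*sqrt(2)*r - 48*sqrt(2)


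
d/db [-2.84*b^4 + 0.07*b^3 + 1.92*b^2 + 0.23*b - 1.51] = -11.36*b^3 + 0.21*b^2 + 3.84*b + 0.23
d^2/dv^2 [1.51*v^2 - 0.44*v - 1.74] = 3.02000000000000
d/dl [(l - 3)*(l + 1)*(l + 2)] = 3*l^2 - 7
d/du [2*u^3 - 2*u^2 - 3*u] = 6*u^2 - 4*u - 3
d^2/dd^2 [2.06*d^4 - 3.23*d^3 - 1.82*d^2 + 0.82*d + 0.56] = 24.72*d^2 - 19.38*d - 3.64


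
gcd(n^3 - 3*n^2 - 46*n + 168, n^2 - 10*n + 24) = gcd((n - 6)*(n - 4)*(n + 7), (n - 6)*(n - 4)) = n^2 - 10*n + 24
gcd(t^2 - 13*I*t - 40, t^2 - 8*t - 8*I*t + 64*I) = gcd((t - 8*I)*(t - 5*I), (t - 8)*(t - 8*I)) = t - 8*I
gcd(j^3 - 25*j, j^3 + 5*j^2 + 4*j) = j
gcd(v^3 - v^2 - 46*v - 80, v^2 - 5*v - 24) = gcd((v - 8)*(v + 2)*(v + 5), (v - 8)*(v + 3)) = v - 8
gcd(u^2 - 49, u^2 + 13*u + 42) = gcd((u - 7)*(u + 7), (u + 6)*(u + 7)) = u + 7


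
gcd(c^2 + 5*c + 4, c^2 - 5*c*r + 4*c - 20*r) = c + 4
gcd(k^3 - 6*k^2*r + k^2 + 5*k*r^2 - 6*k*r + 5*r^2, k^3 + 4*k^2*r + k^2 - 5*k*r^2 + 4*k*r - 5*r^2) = -k^2 + k*r - k + r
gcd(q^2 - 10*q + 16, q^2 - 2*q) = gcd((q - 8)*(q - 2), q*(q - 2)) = q - 2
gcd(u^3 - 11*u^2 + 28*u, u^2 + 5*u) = u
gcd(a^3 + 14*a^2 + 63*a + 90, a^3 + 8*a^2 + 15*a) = a^2 + 8*a + 15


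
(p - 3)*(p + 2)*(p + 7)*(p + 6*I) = p^4 + 6*p^3 + 6*I*p^3 - 13*p^2 + 36*I*p^2 - 42*p - 78*I*p - 252*I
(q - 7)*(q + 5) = q^2 - 2*q - 35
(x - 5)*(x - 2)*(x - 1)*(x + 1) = x^4 - 7*x^3 + 9*x^2 + 7*x - 10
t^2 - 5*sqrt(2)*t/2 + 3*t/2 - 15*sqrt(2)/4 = (t + 3/2)*(t - 5*sqrt(2)/2)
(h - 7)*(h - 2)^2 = h^3 - 11*h^2 + 32*h - 28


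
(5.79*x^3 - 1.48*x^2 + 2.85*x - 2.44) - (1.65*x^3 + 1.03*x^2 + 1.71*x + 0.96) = 4.14*x^3 - 2.51*x^2 + 1.14*x - 3.4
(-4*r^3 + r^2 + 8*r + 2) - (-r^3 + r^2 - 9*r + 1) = -3*r^3 + 17*r + 1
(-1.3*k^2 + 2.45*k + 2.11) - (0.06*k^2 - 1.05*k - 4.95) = -1.36*k^2 + 3.5*k + 7.06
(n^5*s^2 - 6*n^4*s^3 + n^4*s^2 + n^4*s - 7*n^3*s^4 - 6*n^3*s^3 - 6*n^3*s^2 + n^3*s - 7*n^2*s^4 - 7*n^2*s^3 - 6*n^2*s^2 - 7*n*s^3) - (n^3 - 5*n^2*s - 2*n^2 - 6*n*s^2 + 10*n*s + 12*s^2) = n^5*s^2 - 6*n^4*s^3 + n^4*s^2 + n^4*s - 7*n^3*s^4 - 6*n^3*s^3 - 6*n^3*s^2 + n^3*s - n^3 - 7*n^2*s^4 - 7*n^2*s^3 - 6*n^2*s^2 + 5*n^2*s + 2*n^2 - 7*n*s^3 + 6*n*s^2 - 10*n*s - 12*s^2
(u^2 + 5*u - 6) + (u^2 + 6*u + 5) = 2*u^2 + 11*u - 1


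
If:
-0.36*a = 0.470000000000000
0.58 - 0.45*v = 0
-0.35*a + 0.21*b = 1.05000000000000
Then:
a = -1.31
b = 2.82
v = 1.29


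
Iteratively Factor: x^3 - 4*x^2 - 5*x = (x + 1)*(x^2 - 5*x) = x*(x + 1)*(x - 5)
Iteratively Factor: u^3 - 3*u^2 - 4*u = (u - 4)*(u^2 + u) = (u - 4)*(u + 1)*(u)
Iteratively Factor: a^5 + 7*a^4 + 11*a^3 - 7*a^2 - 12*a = (a + 3)*(a^4 + 4*a^3 - a^2 - 4*a) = (a + 1)*(a + 3)*(a^3 + 3*a^2 - 4*a) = (a + 1)*(a + 3)*(a + 4)*(a^2 - a) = a*(a + 1)*(a + 3)*(a + 4)*(a - 1)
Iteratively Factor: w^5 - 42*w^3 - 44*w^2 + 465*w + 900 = (w + 3)*(w^4 - 3*w^3 - 33*w^2 + 55*w + 300) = (w - 5)*(w + 3)*(w^3 + 2*w^2 - 23*w - 60) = (w - 5)^2*(w + 3)*(w^2 + 7*w + 12) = (w - 5)^2*(w + 3)^2*(w + 4)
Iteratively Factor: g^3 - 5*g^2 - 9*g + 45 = (g - 5)*(g^2 - 9) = (g - 5)*(g + 3)*(g - 3)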